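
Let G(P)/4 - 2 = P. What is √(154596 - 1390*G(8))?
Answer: 2*√24749 ≈ 314.64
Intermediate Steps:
G(P) = 8 + 4*P
√(154596 - 1390*G(8)) = √(154596 - 1390*(8 + 4*8)) = √(154596 - 1390*(8 + 32)) = √(154596 - 1390*40) = √(154596 - 55600) = √98996 = 2*√24749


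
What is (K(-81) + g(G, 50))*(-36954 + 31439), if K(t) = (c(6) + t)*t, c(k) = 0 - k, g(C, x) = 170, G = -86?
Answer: -39801755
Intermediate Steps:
c(k) = -k
K(t) = t*(-6 + t) (K(t) = (-1*6 + t)*t = (-6 + t)*t = t*(-6 + t))
(K(-81) + g(G, 50))*(-36954 + 31439) = (-81*(-6 - 81) + 170)*(-36954 + 31439) = (-81*(-87) + 170)*(-5515) = (7047 + 170)*(-5515) = 7217*(-5515) = -39801755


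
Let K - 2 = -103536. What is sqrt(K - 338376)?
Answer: I*sqrt(441910) ≈ 664.76*I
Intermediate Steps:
K = -103534 (K = 2 - 103536 = -103534)
sqrt(K - 338376) = sqrt(-103534 - 338376) = sqrt(-441910) = I*sqrt(441910)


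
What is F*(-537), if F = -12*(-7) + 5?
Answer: -47793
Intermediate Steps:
F = 89 (F = 84 + 5 = 89)
F*(-537) = 89*(-537) = -47793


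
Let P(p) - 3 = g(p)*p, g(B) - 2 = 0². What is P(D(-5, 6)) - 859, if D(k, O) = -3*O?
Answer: -892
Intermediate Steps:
g(B) = 2 (g(B) = 2 + 0² = 2 + 0 = 2)
P(p) = 3 + 2*p
P(D(-5, 6)) - 859 = (3 + 2*(-3*6)) - 859 = (3 + 2*(-18)) - 859 = (3 - 36) - 859 = -33 - 859 = -892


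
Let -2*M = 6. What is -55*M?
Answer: 165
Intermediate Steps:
M = -3 (M = -1/2*6 = -3)
-55*M = -55*(-3) = 165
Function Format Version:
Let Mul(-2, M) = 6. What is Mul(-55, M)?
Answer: 165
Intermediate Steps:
M = -3 (M = Mul(Rational(-1, 2), 6) = -3)
Mul(-55, M) = Mul(-55, -3) = 165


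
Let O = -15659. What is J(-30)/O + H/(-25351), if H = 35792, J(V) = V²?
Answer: -583282828/396971309 ≈ -1.4693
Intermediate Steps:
J(-30)/O + H/(-25351) = (-30)²/(-15659) + 35792/(-25351) = 900*(-1/15659) + 35792*(-1/25351) = -900/15659 - 35792/25351 = -583282828/396971309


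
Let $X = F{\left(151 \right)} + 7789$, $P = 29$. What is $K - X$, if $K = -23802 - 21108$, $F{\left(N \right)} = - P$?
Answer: $-52670$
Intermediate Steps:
$F{\left(N \right)} = -29$ ($F{\left(N \right)} = \left(-1\right) 29 = -29$)
$X = 7760$ ($X = -29 + 7789 = 7760$)
$K = -44910$
$K - X = -44910 - 7760 = -52670$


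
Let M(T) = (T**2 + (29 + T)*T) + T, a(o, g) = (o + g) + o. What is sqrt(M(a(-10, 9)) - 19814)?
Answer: I*sqrt(19902) ≈ 141.07*I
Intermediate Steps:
a(o, g) = g + 2*o (a(o, g) = (g + o) + o = g + 2*o)
M(T) = T + T**2 + T*(29 + T) (M(T) = (T**2 + T*(29 + T)) + T = T + T**2 + T*(29 + T))
sqrt(M(a(-10, 9)) - 19814) = sqrt(2*(9 + 2*(-10))*(15 + (9 + 2*(-10))) - 19814) = sqrt(2*(9 - 20)*(15 + (9 - 20)) - 19814) = sqrt(2*(-11)*(15 - 11) - 19814) = sqrt(2*(-11)*4 - 19814) = sqrt(-88 - 19814) = sqrt(-19902) = I*sqrt(19902)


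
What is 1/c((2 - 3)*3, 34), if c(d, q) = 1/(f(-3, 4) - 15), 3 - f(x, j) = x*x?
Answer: -21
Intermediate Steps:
f(x, j) = 3 - x**2 (f(x, j) = 3 - x*x = 3 - x**2)
c(d, q) = -1/21 (c(d, q) = 1/((3 - 1*(-3)**2) - 15) = 1/((3 - 1*9) - 15) = 1/((3 - 9) - 15) = 1/(-6 - 15) = 1/(-21) = -1/21)
1/c((2 - 3)*3, 34) = 1/(-1/21) = -21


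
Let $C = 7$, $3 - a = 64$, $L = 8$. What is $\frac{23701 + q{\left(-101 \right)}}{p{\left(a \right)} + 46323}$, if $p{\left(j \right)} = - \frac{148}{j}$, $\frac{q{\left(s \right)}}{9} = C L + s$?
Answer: $\frac{203008}{403693} \approx 0.50288$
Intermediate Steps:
$a = -61$ ($a = 3 - 64 = -61$)
$q{\left(s \right)} = 504 + 9 s$ ($q{\left(s \right)} = 9 \left(7 \cdot 8 + s\right) = 9 \left(56 + s\right) = 504 + 9 s$)
$\frac{23701 + q{\left(-101 \right)}}{p{\left(a \right)} + 46323} = \frac{23701 + \left(504 + 9 \left(-101\right)\right)}{- \frac{148}{-61} + 46323} = \frac{23701 + \left(504 - 909\right)}{\left(-148\right) \left(- \frac{1}{61}\right) + 46323} = \frac{23701 - 405}{\frac{148}{61} + 46323} = \frac{23296}{\frac{2825851}{61}} = 23296 \cdot \frac{61}{2825851} = \frac{203008}{403693}$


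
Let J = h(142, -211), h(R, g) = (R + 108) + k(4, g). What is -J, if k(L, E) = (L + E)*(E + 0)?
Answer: -43927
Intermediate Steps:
k(L, E) = E*(E + L) (k(L, E) = (E + L)*E = E*(E + L))
h(R, g) = 108 + R + g*(4 + g) (h(R, g) = (R + 108) + g*(g + 4) = (108 + R) + g*(4 + g) = 108 + R + g*(4 + g))
J = 43927 (J = 108 + 142 - 211*(4 - 211) = 108 + 142 - 211*(-207) = 108 + 142 + 43677 = 43927)
-J = -1*43927 = -43927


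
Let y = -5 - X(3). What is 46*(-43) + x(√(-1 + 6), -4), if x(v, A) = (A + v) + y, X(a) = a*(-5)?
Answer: -1972 + √5 ≈ -1969.8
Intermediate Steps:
X(a) = -5*a
y = 10 (y = -5 - (-5)*3 = -5 - 1*(-15) = -5 + 15 = 10)
x(v, A) = 10 + A + v (x(v, A) = (A + v) + 10 = 10 + A + v)
46*(-43) + x(√(-1 + 6), -4) = 46*(-43) + (10 - 4 + √(-1 + 6)) = -1978 + (10 - 4 + √5) = -1978 + (6 + √5) = -1972 + √5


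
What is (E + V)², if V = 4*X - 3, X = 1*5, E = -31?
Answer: 196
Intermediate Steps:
X = 5
V = 17 (V = 4*5 - 3 = 20 - 3 = 17)
(E + V)² = (-31 + 17)² = (-14)² = 196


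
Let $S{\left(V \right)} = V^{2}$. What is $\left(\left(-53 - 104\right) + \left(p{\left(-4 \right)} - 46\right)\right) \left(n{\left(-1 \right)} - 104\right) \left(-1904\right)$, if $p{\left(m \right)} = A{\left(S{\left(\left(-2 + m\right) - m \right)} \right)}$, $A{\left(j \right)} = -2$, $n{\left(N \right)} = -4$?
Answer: $-42154560$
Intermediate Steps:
$p{\left(m \right)} = -2$
$\left(\left(-53 - 104\right) + \left(p{\left(-4 \right)} - 46\right)\right) \left(n{\left(-1 \right)} - 104\right) \left(-1904\right) = \left(\left(-53 - 104\right) - 48\right) \left(-4 - 104\right) \left(-1904\right) = \left(\left(-53 - 104\right) - 48\right) \left(-108\right) \left(-1904\right) = \left(-157 - 48\right) \left(-108\right) \left(-1904\right) = \left(-205\right) \left(-108\right) \left(-1904\right) = 22140 \left(-1904\right) = -42154560$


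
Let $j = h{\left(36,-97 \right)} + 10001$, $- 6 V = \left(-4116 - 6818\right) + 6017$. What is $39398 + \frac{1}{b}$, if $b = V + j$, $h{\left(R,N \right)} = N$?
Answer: $\frac{844968908}{21447} \approx 39398.0$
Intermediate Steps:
$V = \frac{1639}{2}$ ($V = - \frac{\left(-4116 - 6818\right) + 6017}{6} = - \frac{-10934 + 6017}{6} = \left(- \frac{1}{6}\right) \left(-4917\right) = \frac{1639}{2} \approx 819.5$)
$j = 9904$ ($j = -97 + 10001 = 9904$)
$b = \frac{21447}{2}$ ($b = \frac{1639}{2} + 9904 = \frac{21447}{2} \approx 10724.0$)
$39398 + \frac{1}{b} = 39398 + \frac{1}{\frac{21447}{2}} = 39398 + \frac{2}{21447} = \frac{844968908}{21447}$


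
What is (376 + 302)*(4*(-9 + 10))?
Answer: 2712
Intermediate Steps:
(376 + 302)*(4*(-9 + 10)) = 678*(4*1) = 678*4 = 2712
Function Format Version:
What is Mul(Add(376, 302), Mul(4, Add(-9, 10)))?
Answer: 2712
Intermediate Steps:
Mul(Add(376, 302), Mul(4, Add(-9, 10))) = Mul(678, Mul(4, 1)) = Mul(678, 4) = 2712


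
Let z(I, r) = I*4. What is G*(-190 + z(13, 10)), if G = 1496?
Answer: -206448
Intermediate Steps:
z(I, r) = 4*I
G*(-190 + z(13, 10)) = 1496*(-190 + 4*13) = 1496*(-190 + 52) = 1496*(-138) = -206448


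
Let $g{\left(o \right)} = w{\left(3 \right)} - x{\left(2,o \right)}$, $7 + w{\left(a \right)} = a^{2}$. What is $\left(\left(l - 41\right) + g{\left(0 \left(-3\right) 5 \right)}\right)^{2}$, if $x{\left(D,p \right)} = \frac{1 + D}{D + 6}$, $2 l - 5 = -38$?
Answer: $\frac{199809}{64} \approx 3122.0$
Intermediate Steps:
$l = - \frac{33}{2}$ ($l = \frac{5}{2} + \frac{1}{2} \left(-38\right) = \frac{5}{2} - 19 = - \frac{33}{2} \approx -16.5$)
$x{\left(D,p \right)} = \frac{1 + D}{6 + D}$
$w{\left(a \right)} = -7 + a^{2}$
$g{\left(o \right)} = \frac{13}{8}$ ($g{\left(o \right)} = \left(-7 + 3^{2}\right) - \frac{1 + 2}{6 + 2} = \left(-7 + 9\right) - \frac{1}{8} \cdot 3 = 2 - \frac{1}{8} \cdot 3 = 2 - \frac{3}{8} = \frac{13}{8}$)
$\left(\left(l - 41\right) + g{\left(0 \left(-3\right) 5 \right)}\right)^{2} = \left(\left(- \frac{33}{2} - 41\right) + \frac{13}{8}\right)^{2} = \left(- \frac{115}{2} + \frac{13}{8}\right)^{2} = \left(- \frac{447}{8}\right)^{2} = \frac{199809}{64}$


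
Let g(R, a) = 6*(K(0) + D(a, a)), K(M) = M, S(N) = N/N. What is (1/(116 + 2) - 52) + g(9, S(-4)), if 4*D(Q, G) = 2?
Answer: -5781/118 ≈ -48.992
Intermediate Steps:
S(N) = 1
D(Q, G) = ½ (D(Q, G) = (¼)*2 = ½)
g(R, a) = 3 (g(R, a) = 6*(0 + ½) = 6*(½) = 3)
(1/(116 + 2) - 52) + g(9, S(-4)) = (1/(116 + 2) - 52) + 3 = (1/118 - 52) + 3 = -6135/118 + 3 = -5781/118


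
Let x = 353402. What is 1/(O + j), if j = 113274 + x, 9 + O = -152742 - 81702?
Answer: 1/232223 ≈ 4.3062e-6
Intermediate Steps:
O = -234453 (O = -9 + (-152742 - 81702) = -9 - 234444 = -234453)
j = 466676 (j = 113274 + 353402 = 466676)
1/(O + j) = 1/(-234453 + 466676) = 1/232223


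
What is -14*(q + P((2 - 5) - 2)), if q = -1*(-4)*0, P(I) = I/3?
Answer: 70/3 ≈ 23.333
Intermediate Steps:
P(I) = I/3 (P(I) = I*(1/3) = I/3)
q = 0 (q = 4*0 = 0)
-14*(q + P((2 - 5) - 2)) = -14*(0 + ((2 - 5) - 2)/3) = -14*(0 + (-3 - 2)/3) = -14*(0 + (1/3)*(-5)) = -14*(0 - 5/3) = -14*(-5/3) = 70/3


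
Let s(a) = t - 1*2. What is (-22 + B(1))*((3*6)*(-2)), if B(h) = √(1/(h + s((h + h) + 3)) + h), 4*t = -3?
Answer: 792 - 36*√21/7 ≈ 768.43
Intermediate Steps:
t = -¾ (t = (¼)*(-3) = -¾ ≈ -0.75000)
s(a) = -11/4 (s(a) = -¾ - 1*2 = -¾ - 2 = -11/4)
B(h) = √(h + 1/(-11/4 + h)) (B(h) = √(1/(h - 11/4) + h) = √(1/(-11/4 + h) + h) = √(h + 1/(-11/4 + h)))
(-22 + B(1))*((3*6)*(-2)) = (-22 + √((4 + 1*(-11 + 4*1))/(-11 + 4*1)))*((3*6)*(-2)) = (-22 + √((4 + 1*(-11 + 4))/(-11 + 4)))*(18*(-2)) = (-22 + √((4 + 1*(-7))/(-7)))*(-36) = (-22 + √(-(4 - 7)/7))*(-36) = (-22 + √(-⅐*(-3)))*(-36) = (-22 + √(3/7))*(-36) = (-22 + √21/7)*(-36) = 792 - 36*√21/7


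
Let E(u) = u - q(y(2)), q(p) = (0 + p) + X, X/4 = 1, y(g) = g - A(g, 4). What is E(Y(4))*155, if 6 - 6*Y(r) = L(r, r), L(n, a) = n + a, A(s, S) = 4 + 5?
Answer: 1240/3 ≈ 413.33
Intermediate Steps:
A(s, S) = 9
L(n, a) = a + n
y(g) = -9 + g (y(g) = g - 1*9 = g - 9 = -9 + g)
X = 4 (X = 4*1 = 4)
Y(r) = 1 - r/3 (Y(r) = 1 - (r + r)/6 = 1 - r/3)
q(p) = 4 + p (q(p) = (0 + p) + 4 = p + 4 = 4 + p)
E(u) = 3 + u (E(u) = u - (4 + (-9 + 2)) = u - (4 - 7) = u - 1*(-3) = u + 3 = 3 + u)
E(Y(4))*155 = (3 + (1 - ⅓*4))*155 = (3 + (1 - 4/3))*155 = (3 - ⅓)*155 = (8/3)*155 = 1240/3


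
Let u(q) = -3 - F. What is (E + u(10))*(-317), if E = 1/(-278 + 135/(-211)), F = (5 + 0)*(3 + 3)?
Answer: 615100460/58793 ≈ 10462.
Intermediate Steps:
F = 30 (F = 5*6 = 30)
u(q) = -33 (u(q) = -3 - 1*30 = -3 - 30 = -33)
E = -211/58793 (E = 1/(-278 + 135*(-1/211)) = 1/(-278 - 135/211) = 1/(-58793/211) = -211/58793 ≈ -0.0035889)
(E + u(10))*(-317) = (-211/58793 - 33)*(-317) = -1940380/58793*(-317) = 615100460/58793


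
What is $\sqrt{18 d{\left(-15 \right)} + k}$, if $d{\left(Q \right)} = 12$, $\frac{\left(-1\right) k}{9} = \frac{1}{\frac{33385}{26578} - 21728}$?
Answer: $\frac{3 \sqrt{8002873619956115446}}{577453399} \approx 14.697$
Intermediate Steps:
$k = \frac{239202}{577453399}$ ($k = - \frac{9}{\frac{33385}{26578} - 21728} = - \frac{9}{- \frac{577453399}{26578}} = \left(-9\right) \left(- \frac{26578}{577453399}\right) = \frac{239202}{577453399} \approx 0.00041424$)
$\sqrt{18 d{\left(-15 \right)} + k} = \sqrt{18 \cdot 12 + \frac{239202}{577453399}} = \sqrt{216 + \frac{239202}{577453399}} = \sqrt{\frac{124730173386}{577453399}} = \frac{3 \sqrt{8002873619956115446}}{577453399}$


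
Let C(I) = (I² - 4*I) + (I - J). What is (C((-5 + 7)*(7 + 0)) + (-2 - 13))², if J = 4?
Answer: 18225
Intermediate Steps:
C(I) = -4 + I² - 3*I (C(I) = (I² - 4*I) + (I - 1*4) = (I² - 4*I) + (I - 4) = (I² - 4*I) + (-4 + I) = -4 + I² - 3*I)
(C((-5 + 7)*(7 + 0)) + (-2 - 13))² = ((-4 + ((-5 + 7)*(7 + 0))² - 3*(-5 + 7)*(7 + 0)) + (-2 - 13))² = ((-4 + (2*7)² - 6*7) - 15)² = ((-4 + 14² - 3*14) - 15)² = ((-4 + 196 - 42) - 15)² = (150 - 15)² = 135² = 18225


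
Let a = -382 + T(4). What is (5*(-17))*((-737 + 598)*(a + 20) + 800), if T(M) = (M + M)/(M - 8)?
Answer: -4368660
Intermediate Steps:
T(M) = 2*M/(-8 + M) (T(M) = (2*M)/(-8 + M) = 2*M/(-8 + M))
a = -384 (a = -382 + 2*4/(-8 + 4) = -382 + 2*4/(-4) = -382 + 2*4*(-1/4) = -382 - 2 = -384)
(5*(-17))*((-737 + 598)*(a + 20) + 800) = (5*(-17))*((-737 + 598)*(-384 + 20) + 800) = -85*(-139*(-364) + 800) = -85*(50596 + 800) = -85*51396 = -4368660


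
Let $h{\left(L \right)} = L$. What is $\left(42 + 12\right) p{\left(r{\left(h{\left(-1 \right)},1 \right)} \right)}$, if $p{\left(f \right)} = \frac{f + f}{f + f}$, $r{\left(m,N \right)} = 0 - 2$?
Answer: $54$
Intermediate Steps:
$r{\left(m,N \right)} = -2$
$p{\left(f \right)} = 1$ ($p{\left(f \right)} = \frac{2 f}{2 f} = 2 f \frac{1}{2 f} = 1$)
$\left(42 + 12\right) p{\left(r{\left(h{\left(-1 \right)},1 \right)} \right)} = \left(42 + 12\right) 1 = 54 \cdot 1 = 54$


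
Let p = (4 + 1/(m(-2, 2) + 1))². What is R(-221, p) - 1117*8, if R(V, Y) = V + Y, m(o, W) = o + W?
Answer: -9132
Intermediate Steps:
m(o, W) = W + o
p = 25 (p = (4 + 1/((2 - 2) + 1))² = (4 + 1/(0 + 1))² = (4 + 1/1)² = (4 + 1)² = 5² = 25)
R(-221, p) - 1117*8 = (-221 + 25) - 1117*8 = -196 - 1*8936 = -196 - 8936 = -9132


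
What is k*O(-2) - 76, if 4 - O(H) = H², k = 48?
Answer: -76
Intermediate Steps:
O(H) = 4 - H²
k*O(-2) - 76 = 48*(4 - 1*(-2)²) - 76 = 48*(4 - 1*4) - 76 = 48*(4 - 4) - 76 = 48*0 - 76 = 0 - 76 = -76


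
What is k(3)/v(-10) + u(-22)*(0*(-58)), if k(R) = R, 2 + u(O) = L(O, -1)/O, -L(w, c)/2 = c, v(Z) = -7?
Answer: -3/7 ≈ -0.42857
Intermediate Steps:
L(w, c) = -2*c
u(O) = -2 + 2/O (u(O) = -2 + (-2*(-1))/O = -2 + 2/O)
k(3)/v(-10) + u(-22)*(0*(-58)) = 3/(-7) + (-2 + 2/(-22))*(0*(-58)) = 3*(-⅐) + (-2 + 2*(-1/22))*0 = -3/7 + (-2 - 1/11)*0 = -3/7 - 23/11*0 = -3/7 + 0 = -3/7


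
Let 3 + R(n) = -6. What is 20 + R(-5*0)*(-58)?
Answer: 542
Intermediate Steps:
R(n) = -9 (R(n) = -3 - 6 = -9)
20 + R(-5*0)*(-58) = 20 - 9*(-58) = 20 + 522 = 542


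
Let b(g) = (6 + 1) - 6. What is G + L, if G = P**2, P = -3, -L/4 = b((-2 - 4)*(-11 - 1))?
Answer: 5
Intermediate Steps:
b(g) = 1 (b(g) = 7 - 6 = 1)
L = -4 (L = -4*1 = -4)
G = 9 (G = (-3)**2 = 9)
G + L = 9 - 4 = 5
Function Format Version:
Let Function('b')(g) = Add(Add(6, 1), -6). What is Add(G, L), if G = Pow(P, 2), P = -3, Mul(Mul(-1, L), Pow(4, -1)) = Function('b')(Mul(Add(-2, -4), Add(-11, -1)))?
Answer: 5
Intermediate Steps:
Function('b')(g) = 1 (Function('b')(g) = Add(7, -6) = 1)
L = -4 (L = Mul(-4, 1) = -4)
G = 9 (G = Pow(-3, 2) = 9)
Add(G, L) = Add(9, -4) = 5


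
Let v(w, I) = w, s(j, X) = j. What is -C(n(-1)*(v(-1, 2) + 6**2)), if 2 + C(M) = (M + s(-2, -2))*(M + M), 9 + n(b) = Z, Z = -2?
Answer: -297988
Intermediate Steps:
n(b) = -11 (n(b) = -9 - 2 = -11)
C(M) = -2 + 2*M*(-2 + M) (C(M) = -2 + (M - 2)*(M + M) = -2 + (-2 + M)*(2*M) = -2 + 2*M*(-2 + M))
-C(n(-1)*(v(-1, 2) + 6**2)) = -(-2 - (-44)*(-1 + 6**2) + 2*(-11*(-1 + 6**2))**2) = -(-2 - (-44)*(-1 + 36) + 2*(-11*(-1 + 36))**2) = -(-2 - (-44)*35 + 2*(-11*35)**2) = -(-2 - 4*(-385) + 2*(-385)**2) = -(-2 + 1540 + 2*148225) = -(-2 + 1540 + 296450) = -1*297988 = -297988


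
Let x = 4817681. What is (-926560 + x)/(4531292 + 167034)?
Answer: 3891121/4698326 ≈ 0.82819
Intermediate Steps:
(-926560 + x)/(4531292 + 167034) = (-926560 + 4817681)/(4531292 + 167034) = 3891121/4698326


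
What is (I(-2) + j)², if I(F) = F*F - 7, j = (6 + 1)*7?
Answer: 2116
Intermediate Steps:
j = 49 (j = 7*7 = 49)
I(F) = -7 + F² (I(F) = F² - 7 = -7 + F²)
(I(-2) + j)² = ((-7 + (-2)²) + 49)² = ((-7 + 4) + 49)² = (-3 + 49)² = 46² = 2116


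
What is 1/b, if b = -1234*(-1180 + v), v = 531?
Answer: 1/800866 ≈ 1.2486e-6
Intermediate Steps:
b = 800866 (b = -1234*(-1180 + 531) = -1234*(-649) = 800866)
1/b = 1/800866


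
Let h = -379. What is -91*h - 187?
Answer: 34302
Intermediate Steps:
-91*h - 187 = -91*(-379) - 187 = 34489 - 187 = 34302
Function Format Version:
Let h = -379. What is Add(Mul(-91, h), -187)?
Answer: 34302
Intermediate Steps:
Add(Mul(-91, h), -187) = Add(Mul(-91, -379), -187) = Add(34489, -187) = 34302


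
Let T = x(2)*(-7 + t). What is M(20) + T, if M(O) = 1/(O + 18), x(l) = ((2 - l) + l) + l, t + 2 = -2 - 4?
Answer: -2279/38 ≈ -59.974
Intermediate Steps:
t = -8 (t = -2 + (-2 - 4) = -2 - 6 = -8)
x(l) = 2 + l
M(O) = 1/(18 + O)
T = -60 (T = (2 + 2)*(-7 - 8) = 4*(-15) = -60)
M(20) + T = 1/(18 + 20) - 60 = 1/38 - 60 = -2279/38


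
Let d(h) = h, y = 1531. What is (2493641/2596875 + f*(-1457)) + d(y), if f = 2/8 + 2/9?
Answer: 26299045567/31162500 ≈ 843.93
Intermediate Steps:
f = 17/36 (f = 2*(⅛) + 2*(⅑) = ¼ + 2/9 = 17/36 ≈ 0.47222)
(2493641/2596875 + f*(-1457)) + d(y) = (2493641/2596875 + (17/36)*(-1457)) + 1531 = (2493641*(1/2596875) - 24769/36) + 1531 = (2493641/2596875 - 24769/36) + 1531 = -21410741933/31162500 + 1531 = 26299045567/31162500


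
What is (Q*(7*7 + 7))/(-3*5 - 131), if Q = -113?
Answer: 3164/73 ≈ 43.342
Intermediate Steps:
(Q*(7*7 + 7))/(-3*5 - 131) = (-113*(7*7 + 7))/(-3*5 - 131) = (-113*(49 + 7))/(-15 - 131) = -113*56/(-146) = -6328*(-1/146) = 3164/73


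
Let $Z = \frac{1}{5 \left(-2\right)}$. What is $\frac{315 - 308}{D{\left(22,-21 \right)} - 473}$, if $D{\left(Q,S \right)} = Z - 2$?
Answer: $- \frac{70}{4751} \approx -0.014734$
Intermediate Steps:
$Z = - \frac{1}{10}$ ($Z = \frac{1}{-10} = - \frac{1}{10} \approx -0.1$)
$D{\left(Q,S \right)} = - \frac{21}{10}$ ($D{\left(Q,S \right)} = - \frac{1}{10} - 2 = - \frac{21}{10}$)
$\frac{315 - 308}{D{\left(22,-21 \right)} - 473} = \frac{315 - 308}{- \frac{21}{10} - 473} = \frac{7}{- \frac{4751}{10}} = 7 \left(- \frac{10}{4751}\right) = - \frac{70}{4751}$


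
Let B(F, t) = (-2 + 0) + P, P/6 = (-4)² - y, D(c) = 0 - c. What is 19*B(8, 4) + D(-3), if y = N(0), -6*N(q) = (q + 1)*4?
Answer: 1865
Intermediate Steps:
N(q) = -⅔ - 2*q/3 (N(q) = -(q + 1)*4/6 = -(1 + q)*4/6 = -(4 + 4*q)/6 = -⅔ - 2*q/3)
D(c) = -c
y = -⅔ (y = -⅔ - ⅔*0 = -⅔ + 0 = -⅔ ≈ -0.66667)
P = 100 (P = 6*((-4)² - 1*(-⅔)) = 6*(16 + ⅔) = 6*(50/3) = 100)
B(F, t) = 98 (B(F, t) = (-2 + 0) + 100 = -2 + 100 = 98)
19*B(8, 4) + D(-3) = 19*98 - 1*(-3) = 1862 + 3 = 1865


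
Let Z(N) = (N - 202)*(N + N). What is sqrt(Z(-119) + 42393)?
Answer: 3*sqrt(13199) ≈ 344.66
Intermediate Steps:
Z(N) = 2*N*(-202 + N) (Z(N) = (-202 + N)*(2*N) = 2*N*(-202 + N))
sqrt(Z(-119) + 42393) = sqrt(2*(-119)*(-202 - 119) + 42393) = sqrt(2*(-119)*(-321) + 42393) = sqrt(76398 + 42393) = sqrt(118791) = 3*sqrt(13199)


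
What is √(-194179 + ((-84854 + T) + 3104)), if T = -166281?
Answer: I*√442210 ≈ 664.99*I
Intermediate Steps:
√(-194179 + ((-84854 + T) + 3104)) = √(-194179 + ((-84854 - 166281) + 3104)) = √(-194179 + (-251135 + 3104)) = √(-194179 - 248031) = √(-442210) = I*√442210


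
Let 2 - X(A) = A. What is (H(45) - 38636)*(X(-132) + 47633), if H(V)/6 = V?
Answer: -1832628722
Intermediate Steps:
H(V) = 6*V
X(A) = 2 - A
(H(45) - 38636)*(X(-132) + 47633) = (6*45 - 38636)*((2 - 1*(-132)) + 47633) = (270 - 38636)*((2 + 132) + 47633) = -38366*(134 + 47633) = -38366*47767 = -1832628722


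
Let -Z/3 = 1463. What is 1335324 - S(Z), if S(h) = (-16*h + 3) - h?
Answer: 1260708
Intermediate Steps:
Z = -4389 (Z = -3*1463 = -4389)
S(h) = 3 - 17*h (S(h) = (3 - 16*h) - h = 3 - 17*h)
1335324 - S(Z) = 1335324 - (3 - 17*(-4389)) = 1335324 - (3 + 74613) = 1335324 - 1*74616 = 1335324 - 74616 = 1260708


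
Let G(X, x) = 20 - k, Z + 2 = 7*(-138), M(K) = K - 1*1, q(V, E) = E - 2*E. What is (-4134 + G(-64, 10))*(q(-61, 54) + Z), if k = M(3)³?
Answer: 4212684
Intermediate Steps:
q(V, E) = -E
M(K) = -1 + K (M(K) = K - 1 = -1 + K)
k = 8 (k = (-1 + 3)³ = 2³ = 8)
Z = -968 (Z = -2 + 7*(-138) = -2 - 966 = -968)
G(X, x) = 12 (G(X, x) = 20 - 1*8 = 20 - 8 = 12)
(-4134 + G(-64, 10))*(q(-61, 54) + Z) = (-4134 + 12)*(-1*54 - 968) = -4122*(-54 - 968) = -4122*(-1022) = 4212684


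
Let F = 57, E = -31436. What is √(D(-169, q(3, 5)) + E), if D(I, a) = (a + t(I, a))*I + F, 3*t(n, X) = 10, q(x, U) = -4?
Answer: I*√281397/3 ≈ 176.82*I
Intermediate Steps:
t(n, X) = 10/3 (t(n, X) = (⅓)*10 = 10/3)
D(I, a) = 57 + I*(10/3 + a) (D(I, a) = (a + 10/3)*I + 57 = (10/3 + a)*I + 57 = I*(10/3 + a) + 57 = 57 + I*(10/3 + a))
√(D(-169, q(3, 5)) + E) = √((57 + (10/3)*(-169) - 169*(-4)) - 31436) = √((57 - 1690/3 + 676) - 31436) = √(509/3 - 31436) = √(-93799/3) = I*√281397/3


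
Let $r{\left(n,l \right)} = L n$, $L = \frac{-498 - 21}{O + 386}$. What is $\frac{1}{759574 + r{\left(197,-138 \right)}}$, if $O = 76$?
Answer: $\frac{154}{116940315} \approx 1.3169 \cdot 10^{-6}$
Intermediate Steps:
$L = - \frac{173}{154}$ ($L = \frac{-498 - 21}{76 + 386} = - \frac{519}{462} = \left(-519\right) \frac{1}{462} = - \frac{173}{154} \approx -1.1234$)
$r{\left(n,l \right)} = - \frac{173 n}{154}$
$\frac{1}{759574 + r{\left(197,-138 \right)}} = \frac{1}{759574 - \frac{34081}{154}} = \frac{1}{\frac{116940315}{154}} = \frac{154}{116940315}$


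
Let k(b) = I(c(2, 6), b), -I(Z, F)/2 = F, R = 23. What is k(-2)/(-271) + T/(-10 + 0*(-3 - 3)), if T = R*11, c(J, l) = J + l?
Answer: -68603/2710 ≈ -25.315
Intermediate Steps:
I(Z, F) = -2*F
k(b) = -2*b
T = 253 (T = 23*11 = 253)
k(-2)/(-271) + T/(-10 + 0*(-3 - 3)) = -2*(-2)/(-271) + 253/(-10 + 0*(-3 - 3)) = 4*(-1/271) + 253/(-10 + 0*(-6)) = -4/271 + 253/(-10 + 0) = -4/271 + 253/(-10) = -4/271 + 253*(-⅒) = -4/271 - 253/10 = -68603/2710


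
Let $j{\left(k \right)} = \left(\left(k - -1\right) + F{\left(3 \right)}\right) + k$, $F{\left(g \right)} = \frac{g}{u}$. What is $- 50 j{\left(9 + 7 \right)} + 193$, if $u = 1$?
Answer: $-1607$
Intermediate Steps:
$F{\left(g \right)} = g$ ($F{\left(g \right)} = \frac{g}{1} = g 1 = g$)
$j{\left(k \right)} = 4 + 2 k$ ($j{\left(k \right)} = \left(\left(k - -1\right) + 3\right) + k = \left(\left(k + 1\right) + 3\right) + k = \left(\left(1 + k\right) + 3\right) + k = \left(4 + k\right) + k = 4 + 2 k$)
$- 50 j{\left(9 + 7 \right)} + 193 = - 50 \left(4 + 2 \left(9 + 7\right)\right) + 193 = - 50 \left(4 + 2 \cdot 16\right) + 193 = - 50 \left(4 + 32\right) + 193 = \left(-50\right) 36 + 193 = -1800 + 193 = -1607$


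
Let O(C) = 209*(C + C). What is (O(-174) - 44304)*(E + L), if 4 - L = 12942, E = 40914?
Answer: -3274199136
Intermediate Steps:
O(C) = 418*C (O(C) = 209*(2*C) = 418*C)
L = -12938 (L = 4 - 1*12942 = 4 - 12942 = -12938)
(O(-174) - 44304)*(E + L) = (418*(-174) - 44304)*(40914 - 12938) = (-72732 - 44304)*27976 = -117036*27976 = -3274199136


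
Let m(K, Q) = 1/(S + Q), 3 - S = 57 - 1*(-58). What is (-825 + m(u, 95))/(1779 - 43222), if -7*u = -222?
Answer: 14026/704531 ≈ 0.019908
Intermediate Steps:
S = -112 (S = 3 - (57 - 1*(-58)) = 3 - (57 + 58) = 3 - 1*115 = 3 - 115 = -112)
u = 222/7 (u = -⅐*(-222) = 222/7 ≈ 31.714)
m(K, Q) = 1/(-112 + Q)
(-825 + m(u, 95))/(1779 - 43222) = (-825 + 1/(-112 + 95))/(1779 - 43222) = (-825 + 1/(-17))/(-41443) = (-825 - 1/17)*(-1/41443) = -14026/17*(-1/41443) = 14026/704531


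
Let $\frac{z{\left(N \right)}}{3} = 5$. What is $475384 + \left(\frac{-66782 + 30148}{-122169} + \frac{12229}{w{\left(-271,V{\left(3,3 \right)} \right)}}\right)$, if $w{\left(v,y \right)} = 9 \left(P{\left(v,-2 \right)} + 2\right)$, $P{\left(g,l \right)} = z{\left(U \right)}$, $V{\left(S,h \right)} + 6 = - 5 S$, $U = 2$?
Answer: $\frac{2962436452597}{6230619} \approx 4.7546 \cdot 10^{5}$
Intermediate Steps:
$V{\left(S,h \right)} = -6 - 5 S$
$z{\left(N \right)} = 15$ ($z{\left(N \right)} = 3 \cdot 5 = 15$)
$P{\left(g,l \right)} = 15$
$w{\left(v,y \right)} = 153$ ($w{\left(v,y \right)} = 9 \left(15 + 2\right) = 9 \cdot 17 = 153$)
$475384 + \left(\frac{-66782 + 30148}{-122169} + \frac{12229}{w{\left(-271,V{\left(3,3 \right)} \right)}}\right) = 475384 + \left(\frac{-66782 + 30148}{-122169} + \frac{12229}{153}\right) = 475384 + \left(\left(-36634\right) \left(- \frac{1}{122169}\right) + 12229 \cdot \frac{1}{153}\right) = 475384 + \left(\frac{36634}{122169} + \frac{12229}{153}\right) = 475384 + \frac{499869901}{6230619} = \frac{2962436452597}{6230619}$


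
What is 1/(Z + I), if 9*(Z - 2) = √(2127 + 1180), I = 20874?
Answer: 1690956/35300394149 - 9*√3307/35300394149 ≈ 4.7887e-5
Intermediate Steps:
Z = 2 + √3307/9 (Z = 2 + √(2127 + 1180)/9 = 2 + √3307/9 ≈ 8.3896)
1/(Z + I) = 1/((2 + √3307/9) + 20874) = 1/(20876 + √3307/9)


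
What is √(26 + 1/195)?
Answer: √988845/195 ≈ 5.0995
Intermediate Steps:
√(26 + 1/195) = √(5071/195) = √988845/195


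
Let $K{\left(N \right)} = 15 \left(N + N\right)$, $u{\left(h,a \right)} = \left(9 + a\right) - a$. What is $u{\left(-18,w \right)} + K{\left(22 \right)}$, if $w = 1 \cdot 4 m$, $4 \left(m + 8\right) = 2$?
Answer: $669$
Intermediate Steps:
$m = - \frac{15}{2}$ ($m = -8 + \frac{1}{4} \cdot 2 = -8 + \frac{1}{2} = - \frac{15}{2} \approx -7.5$)
$w = -30$ ($w = 1 \cdot 4 \left(- \frac{15}{2}\right) = 4 \left(- \frac{15}{2}\right) = -30$)
$u{\left(h,a \right)} = 9$
$K{\left(N \right)} = 30 N$ ($K{\left(N \right)} = 15 \cdot 2 N = 30 N$)
$u{\left(-18,w \right)} + K{\left(22 \right)} = 9 + 30 \cdot 22 = 9 + 660 = 669$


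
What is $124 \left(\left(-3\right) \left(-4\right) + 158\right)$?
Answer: $21080$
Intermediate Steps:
$124 \left(\left(-3\right) \left(-4\right) + 158\right) = 124 \left(12 + 158\right) = 124 \cdot 170 = 21080$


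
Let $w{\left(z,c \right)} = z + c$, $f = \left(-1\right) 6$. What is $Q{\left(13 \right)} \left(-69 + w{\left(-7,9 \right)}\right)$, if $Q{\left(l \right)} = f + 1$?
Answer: $335$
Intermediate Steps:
$f = -6$
$w{\left(z,c \right)} = c + z$
$Q{\left(l \right)} = -5$ ($Q{\left(l \right)} = -6 + 1 = -5$)
$Q{\left(13 \right)} \left(-69 + w{\left(-7,9 \right)}\right) = - 5 \left(-69 + \left(9 - 7\right)\right) = - 5 \left(-69 + 2\right) = \left(-5\right) \left(-67\right) = 335$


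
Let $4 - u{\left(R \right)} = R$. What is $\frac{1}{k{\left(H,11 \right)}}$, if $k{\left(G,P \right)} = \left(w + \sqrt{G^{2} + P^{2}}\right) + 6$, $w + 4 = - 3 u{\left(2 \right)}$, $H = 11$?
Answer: $\frac{2}{113} + \frac{11 \sqrt{2}}{226} \approx 0.086532$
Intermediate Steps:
$u{\left(R \right)} = 4 - R$
$w = -10$ ($w = -4 - 3 \left(4 - 2\right) = -4 - 6 = -10$)
$k{\left(G,P \right)} = -4 + \sqrt{G^{2} + P^{2}}$ ($k{\left(G,P \right)} = \left(-10 + \sqrt{G^{2} + P^{2}}\right) + 6 = -4 + \sqrt{G^{2} + P^{2}}$)
$\frac{1}{k{\left(H,11 \right)}} = \frac{1}{-4 + \sqrt{11^{2} + 11^{2}}} = \frac{1}{-4 + \sqrt{121 + 121}} = \frac{1}{-4 + \sqrt{242}} = \frac{1}{-4 + 11 \sqrt{2}}$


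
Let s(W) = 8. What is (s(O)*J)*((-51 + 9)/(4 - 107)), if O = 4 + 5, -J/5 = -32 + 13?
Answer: 31920/103 ≈ 309.90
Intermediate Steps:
J = 95 (J = -5*(-32 + 13) = -5*(-19) = 95)
O = 9
(s(O)*J)*((-51 + 9)/(4 - 107)) = (8*95)*((-51 + 9)/(4 - 107)) = 760*(-42/(-103)) = 760*(-42*(-1/103)) = 760*(42/103) = 31920/103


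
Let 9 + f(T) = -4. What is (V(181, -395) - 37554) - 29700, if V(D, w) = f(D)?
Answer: -67267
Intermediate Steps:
f(T) = -13 (f(T) = -9 - 4 = -13)
V(D, w) = -13
(V(181, -395) - 37554) - 29700 = (-13 - 37554) - 29700 = -37567 - 29700 = -67267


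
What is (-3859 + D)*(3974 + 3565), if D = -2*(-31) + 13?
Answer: -28527576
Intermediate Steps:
D = 75 (D = 62 + 13 = 75)
(-3859 + D)*(3974 + 3565) = (-3859 + 75)*(3974 + 3565) = -3784*7539 = -28527576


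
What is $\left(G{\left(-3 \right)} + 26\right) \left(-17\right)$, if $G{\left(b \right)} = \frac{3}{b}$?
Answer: $-425$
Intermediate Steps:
$\left(G{\left(-3 \right)} + 26\right) \left(-17\right) = \left(\frac{3}{-3} + 26\right) \left(-17\right) = \left(3 \left(- \frac{1}{3}\right) + 26\right) \left(-17\right) = \left(-1 + 26\right) \left(-17\right) = 25 \left(-17\right) = -425$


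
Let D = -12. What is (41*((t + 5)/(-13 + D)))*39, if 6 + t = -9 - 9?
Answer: 30381/25 ≈ 1215.2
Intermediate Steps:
t = -24 (t = -6 + (-9 - 9) = -6 - 18 = -24)
(41*((t + 5)/(-13 + D)))*39 = (41*((-24 + 5)/(-13 - 12)))*39 = (41*(-19/(-25)))*39 = (41*(-19*(-1/25)))*39 = (41*(19/25))*39 = (779/25)*39 = 30381/25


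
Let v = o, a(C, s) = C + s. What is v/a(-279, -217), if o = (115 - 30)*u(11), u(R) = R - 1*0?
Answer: -935/496 ≈ -1.8851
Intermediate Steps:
u(R) = R (u(R) = R + 0 = R)
o = 935 (o = (115 - 30)*11 = 85*11 = 935)
v = 935
v/a(-279, -217) = 935/(-279 - 217) = 935/(-496) = 935*(-1/496) = -935/496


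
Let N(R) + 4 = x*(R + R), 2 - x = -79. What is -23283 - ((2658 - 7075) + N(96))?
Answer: -34414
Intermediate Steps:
x = 81 (x = 2 - 1*(-79) = 2 + 79 = 81)
N(R) = -4 + 162*R (N(R) = -4 + 81*(R + R) = -4 + 81*(2*R) = -4 + 162*R)
-23283 - ((2658 - 7075) + N(96)) = -23283 - ((2658 - 7075) + (-4 + 162*96)) = -23283 - (-4417 + (-4 + 15552)) = -23283 - (-4417 + 15548) = -23283 - 1*11131 = -23283 - 11131 = -34414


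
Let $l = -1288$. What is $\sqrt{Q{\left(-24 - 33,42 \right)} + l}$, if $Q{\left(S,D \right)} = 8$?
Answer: $16 i \sqrt{5} \approx 35.777 i$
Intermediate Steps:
$\sqrt{Q{\left(-24 - 33,42 \right)} + l} = \sqrt{8 - 1288} = \sqrt{-1280} = 16 i \sqrt{5}$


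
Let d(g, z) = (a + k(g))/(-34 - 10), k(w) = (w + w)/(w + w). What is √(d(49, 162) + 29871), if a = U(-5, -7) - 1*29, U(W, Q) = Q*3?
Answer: √14458103/22 ≈ 172.84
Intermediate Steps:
k(w) = 1 (k(w) = (2*w)/((2*w)) = (2*w)*(1/(2*w)) = 1)
U(W, Q) = 3*Q
a = -50 (a = 3*(-7) - 1*29 = -21 - 29 = -50)
d(g, z) = 49/44 (d(g, z) = (-50 + 1)/(-34 - 10) = -49/(-44) = -49*(-1/44) = 49/44)
√(d(49, 162) + 29871) = √(49/44 + 29871) = √(1314373/44) = √14458103/22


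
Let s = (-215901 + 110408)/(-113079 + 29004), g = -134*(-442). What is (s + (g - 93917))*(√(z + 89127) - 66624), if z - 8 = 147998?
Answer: 64766793417856/28025 - 2916372182*√237133/84075 ≈ 2.2941e+9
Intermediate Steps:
g = 59228
z = 148006 (z = 8 + 147998 = 148006)
s = 105493/84075 (s = -105493/(-84075) = -105493*(-1/84075) = 105493/84075 ≈ 1.2547)
(s + (g - 93917))*(√(z + 89127) - 66624) = (105493/84075 + (59228 - 93917))*(√(148006 + 89127) - 66624) = (105493/84075 - 34689)*(√237133 - 66624) = -2916372182*(-66624 + √237133)/84075 = 64766793417856/28025 - 2916372182*√237133/84075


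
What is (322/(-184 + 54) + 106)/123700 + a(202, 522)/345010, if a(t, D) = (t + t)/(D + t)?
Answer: 42101667499/50210357580500 ≈ 0.00083851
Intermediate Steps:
a(t, D) = 2*t/(D + t) (a(t, D) = (2*t)/(D + t) = 2*t/(D + t))
(322/(-184 + 54) + 106)/123700 + a(202, 522)/345010 = (322/(-184 + 54) + 106)/123700 + (2*202/(522 + 202))/345010 = (322/(-130) + 106)*(1/123700) + (2*202/724)*(1/345010) = (-1/130*322 + 106)*(1/123700) + (2*202*(1/724))*(1/345010) = (-161/65 + 106)*(1/123700) + (101/181)*(1/345010) = (6729/65)*(1/123700) + 101/62446810 = 6729/8040500 + 101/62446810 = 42101667499/50210357580500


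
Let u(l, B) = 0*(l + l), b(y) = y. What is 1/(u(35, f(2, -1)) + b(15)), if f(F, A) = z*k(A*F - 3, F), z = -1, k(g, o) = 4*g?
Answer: 1/15 ≈ 0.066667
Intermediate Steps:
f(F, A) = 12 - 4*A*F (f(F, A) = -4*(A*F - 3) = -4*(-3 + A*F) = -(-12 + 4*A*F) = 12 - 4*A*F)
u(l, B) = 0 (u(l, B) = 0*(2*l) = 0)
1/(u(35, f(2, -1)) + b(15)) = 1/(0 + 15) = 1/15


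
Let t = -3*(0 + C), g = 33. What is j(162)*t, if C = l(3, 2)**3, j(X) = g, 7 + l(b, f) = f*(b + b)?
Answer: -12375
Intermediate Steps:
l(b, f) = -7 + 2*b*f (l(b, f) = -7 + f*(b + b) = -7 + f*(2*b) = -7 + 2*b*f)
j(X) = 33
C = 125 (C = (-7 + 2*3*2)**3 = (-7 + 12)**3 = 5**3 = 125)
t = -375 (t = -3*(0 + 125) = -3*125 = -375)
j(162)*t = 33*(-375) = -12375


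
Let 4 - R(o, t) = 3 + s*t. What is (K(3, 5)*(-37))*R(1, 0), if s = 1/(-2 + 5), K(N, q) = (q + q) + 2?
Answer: -444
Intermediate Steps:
K(N, q) = 2 + 2*q (K(N, q) = 2*q + 2 = 2 + 2*q)
s = ⅓ (s = 1/3 = ⅓ ≈ 0.33333)
R(o, t) = 1 - t/3 (R(o, t) = 4 - (3 + t/3) = 4 + (-3 - t/3) = 1 - t/3)
(K(3, 5)*(-37))*R(1, 0) = ((2 + 2*5)*(-37))*(1 - ⅓*0) = ((2 + 10)*(-37))*(1 + 0) = (12*(-37))*1 = -444*1 = -444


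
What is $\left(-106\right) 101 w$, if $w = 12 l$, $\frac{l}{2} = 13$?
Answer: $-3340272$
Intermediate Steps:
$l = 26$ ($l = 2 \cdot 13 = 26$)
$w = 312$ ($w = 12 \cdot 26 = 312$)
$\left(-106\right) 101 w = \left(-106\right) 101 \cdot 312 = \left(-10706\right) 312 = -3340272$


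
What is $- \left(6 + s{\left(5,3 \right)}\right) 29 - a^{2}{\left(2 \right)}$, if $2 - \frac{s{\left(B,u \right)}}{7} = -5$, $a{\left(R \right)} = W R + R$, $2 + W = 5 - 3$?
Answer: $-1599$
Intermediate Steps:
$W = 0$ ($W = -2 + \left(5 - 3\right) = -2 + 2 = 0$)
$a{\left(R \right)} = R$ ($a{\left(R \right)} = 0 R + R = 0 + R = R$)
$s{\left(B,u \right)} = 49$ ($s{\left(B,u \right)} = 14 - -35 = 14 + 35 = 49$)
$- \left(6 + s{\left(5,3 \right)}\right) 29 - a^{2}{\left(2 \right)} = - \left(6 + 49\right) 29 - 2^{2} = - 55 \cdot 29 - 4 = \left(-1\right) 1595 - 4 = -1595 - 4 = -1599$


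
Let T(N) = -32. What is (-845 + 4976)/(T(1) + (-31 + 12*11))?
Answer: 1377/23 ≈ 59.870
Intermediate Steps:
(-845 + 4976)/(T(1) + (-31 + 12*11)) = (-845 + 4976)/(-32 + (-31 + 12*11)) = 4131/(-32 + (-31 + 132)) = 4131/(-32 + 101) = 4131/69 = 4131*(1/69) = 1377/23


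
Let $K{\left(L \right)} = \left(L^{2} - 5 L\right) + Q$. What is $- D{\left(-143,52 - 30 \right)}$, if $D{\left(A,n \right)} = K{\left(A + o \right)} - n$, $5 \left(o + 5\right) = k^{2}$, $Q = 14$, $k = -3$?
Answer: $- \frac{552436}{25} \approx -22097.0$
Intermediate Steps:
$o = - \frac{16}{5}$ ($o = -5 + \frac{\left(-3\right)^{2}}{5} = -5 + \frac{1}{5} \cdot 9 = -5 + \frac{9}{5} = - \frac{16}{5} \approx -3.2$)
$K{\left(L \right)} = 14 + L^{2} - 5 L$ ($K{\left(L \right)} = \left(L^{2} - 5 L\right) + 14 = 14 + L^{2} - 5 L$)
$D{\left(A,n \right)} = 30 + \left(- \frac{16}{5} + A\right)^{2} - n - 5 A$ ($D{\left(A,n \right)} = \left(14 + \left(A - \frac{16}{5}\right)^{2} - 5 \left(A - \frac{16}{5}\right)\right) - n = \left(14 + \left(- \frac{16}{5} + A\right)^{2} - 5 \left(- \frac{16}{5} + A\right)\right) - n = \left(14 + \left(- \frac{16}{5} + A\right)^{2} - \left(-16 + 5 A\right)\right) - n = \left(30 + \left(- \frac{16}{5} + A\right)^{2} - 5 A\right) - n = 30 + \left(- \frac{16}{5} + A\right)^{2} - n - 5 A$)
$- D{\left(-143,52 - 30 \right)} = - (\frac{1006}{25} + \left(-143\right)^{2} - \left(52 - 30\right) - - \frac{8151}{5}) = - (\frac{1006}{25} + 20449 - 22 + \frac{8151}{5}) = \left(-1\right) \frac{552436}{25} = - \frac{552436}{25}$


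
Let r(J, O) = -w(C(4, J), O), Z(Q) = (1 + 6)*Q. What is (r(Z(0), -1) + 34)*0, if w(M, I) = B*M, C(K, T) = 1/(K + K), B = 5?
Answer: 0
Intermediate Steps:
C(K, T) = 1/(2*K)
Z(Q) = 7*Q
w(M, I) = 5*M
r(J, O) = -5/8 (r(J, O) = -5*(½)/4 = -5*(½)*(¼) = -5/8)
(r(Z(0), -1) + 34)*0 = (-5/8 + 34)*0 = (267/8)*0 = 0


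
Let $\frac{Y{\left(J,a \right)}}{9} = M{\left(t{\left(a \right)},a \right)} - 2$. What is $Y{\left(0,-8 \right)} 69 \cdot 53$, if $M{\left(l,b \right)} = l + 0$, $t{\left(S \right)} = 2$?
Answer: $0$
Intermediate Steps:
$M{\left(l,b \right)} = l$
$Y{\left(J,a \right)} = 0$ ($Y{\left(J,a \right)} = 9 \left(2 - 2\right) = 9 \cdot 0 = 0$)
$Y{\left(0,-8 \right)} 69 \cdot 53 = 0 \cdot 69 \cdot 53 = 0 \cdot 53 = 0$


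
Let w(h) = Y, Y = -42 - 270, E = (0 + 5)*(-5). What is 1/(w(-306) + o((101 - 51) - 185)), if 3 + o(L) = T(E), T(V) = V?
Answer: -1/340 ≈ -0.0029412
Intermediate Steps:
E = -25 (E = 5*(-5) = -25)
Y = -312
w(h) = -312
o(L) = -28 (o(L) = -3 - 25 = -28)
1/(w(-306) + o((101 - 51) - 185)) = 1/(-312 - 28) = 1/(-340) = -1/340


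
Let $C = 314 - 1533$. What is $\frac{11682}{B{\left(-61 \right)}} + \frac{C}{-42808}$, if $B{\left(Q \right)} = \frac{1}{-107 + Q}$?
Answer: $- \frac{84013952189}{42808} \approx -1.9626 \cdot 10^{6}$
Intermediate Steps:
$C = -1219$
$\frac{11682}{B{\left(-61 \right)}} + \frac{C}{-42808} = \frac{11682}{\frac{1}{-107 - 61}} - \frac{1219}{-42808} = \frac{11682}{\frac{1}{-168}} - - \frac{1219}{42808} = \frac{11682}{- \frac{1}{168}} + \frac{1219}{42808} = 11682 \left(-168\right) + \frac{1219}{42808} = -1962576 + \frac{1219}{42808} = - \frac{84013952189}{42808}$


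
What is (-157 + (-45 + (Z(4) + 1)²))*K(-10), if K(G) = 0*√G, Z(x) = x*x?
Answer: 0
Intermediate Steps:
Z(x) = x²
K(G) = 0
(-157 + (-45 + (Z(4) + 1)²))*K(-10) = (-157 + (-45 + (4² + 1)²))*0 = (-157 + (-45 + (16 + 1)²))*0 = (-157 + (-45 + 17²))*0 = (-157 + (-45 + 289))*0 = (-157 + 244)*0 = 87*0 = 0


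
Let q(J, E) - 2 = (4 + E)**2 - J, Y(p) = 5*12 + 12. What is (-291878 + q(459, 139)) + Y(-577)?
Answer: -271814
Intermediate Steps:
Y(p) = 72 (Y(p) = 60 + 12 = 72)
q(J, E) = 2 + (4 + E)**2 - J (q(J, E) = 2 + ((4 + E)**2 - J) = 2 + (4 + E)**2 - J)
(-291878 + q(459, 139)) + Y(-577) = (-291878 + (2 + (4 + 139)**2 - 1*459)) + 72 = (-291878 + (2 + 143**2 - 459)) + 72 = (-291878 + (2 + 20449 - 459)) + 72 = (-291878 + 19992) + 72 = -271886 + 72 = -271814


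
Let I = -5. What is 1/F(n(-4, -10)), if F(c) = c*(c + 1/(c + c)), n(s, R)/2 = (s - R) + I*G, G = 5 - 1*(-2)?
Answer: 2/6729 ≈ 0.00029722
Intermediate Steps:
G = 7 (G = 5 + 2 = 7)
n(s, R) = -70 - 2*R + 2*s (n(s, R) = 2*((s - R) - 5*7) = 2*((s - R) - 35) = 2*(-35 + s - R) = -70 - 2*R + 2*s)
F(c) = c*(c + 1/(2*c))
1/F(n(-4, -10)) = 1/(½ + (-70 - 2*(-10) + 2*(-4))²) = 1/(½ + (-70 + 20 - 8)²) = 1/(½ + (-58)²) = 1/(½ + 3364) = 1/(6729/2) = 2/6729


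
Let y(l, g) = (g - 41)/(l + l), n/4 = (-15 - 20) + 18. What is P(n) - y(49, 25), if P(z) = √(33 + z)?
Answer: 8/49 + I*√35 ≈ 0.16327 + 5.9161*I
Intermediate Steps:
n = -68 (n = 4*((-15 - 20) + 18) = 4*(-35 + 18) = 4*(-17) = -68)
y(l, g) = (-41 + g)/(2*l) (y(l, g) = (-41 + g)/((2*l)) = (-41 + g)*(1/(2*l)) = (-41 + g)/(2*l))
P(n) - y(49, 25) = √(33 - 68) - (-41 + 25)/(2*49) = √(-35) - (-16)/(2*49) = I*√35 - 1*(-8/49) = I*√35 + 8/49 = 8/49 + I*√35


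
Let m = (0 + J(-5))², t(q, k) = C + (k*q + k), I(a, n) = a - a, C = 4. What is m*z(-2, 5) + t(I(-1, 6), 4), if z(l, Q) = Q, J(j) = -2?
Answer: 28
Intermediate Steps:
I(a, n) = 0
t(q, k) = 4 + k + k*q (t(q, k) = 4 + (k*q + k) = 4 + (k + k*q) = 4 + k + k*q)
m = 4 (m = (0 - 2)² = (-2)² = 4)
m*z(-2, 5) + t(I(-1, 6), 4) = 4*5 + (4 + 4 + 4*0) = 20 + (4 + 4 + 0) = 20 + 8 = 28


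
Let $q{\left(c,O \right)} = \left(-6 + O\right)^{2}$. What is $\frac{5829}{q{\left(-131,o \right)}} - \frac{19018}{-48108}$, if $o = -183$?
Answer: $\frac{53320195}{95470326} \approx 0.5585$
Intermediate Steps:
$\frac{5829}{q{\left(-131,o \right)}} - \frac{19018}{-48108} = \frac{5829}{\left(-6 - 183\right)^{2}} - \frac{19018}{-48108} = \frac{5829}{\left(-189\right)^{2}} - - \frac{9509}{24054} = \frac{5829}{35721} + \frac{9509}{24054} = 5829 \cdot \frac{1}{35721} + \frac{9509}{24054} = \frac{1943}{11907} + \frac{9509}{24054} = \frac{53320195}{95470326}$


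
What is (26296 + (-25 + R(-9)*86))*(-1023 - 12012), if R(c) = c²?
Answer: -433244295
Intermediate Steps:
(26296 + (-25 + R(-9)*86))*(-1023 - 12012) = (26296 + (-25 + (-9)²*86))*(-1023 - 12012) = (26296 + (-25 + 81*86))*(-13035) = (26296 + (-25 + 6966))*(-13035) = (26296 + 6941)*(-13035) = 33237*(-13035) = -433244295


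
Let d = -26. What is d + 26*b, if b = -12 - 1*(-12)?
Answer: -26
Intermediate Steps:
b = 0 (b = -12 + 12 = 0)
d + 26*b = -26 + 26*0 = -26 + 0 = -26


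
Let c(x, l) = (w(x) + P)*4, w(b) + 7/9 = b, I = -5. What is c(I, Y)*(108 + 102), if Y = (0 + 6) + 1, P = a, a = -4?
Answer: -24640/3 ≈ -8213.3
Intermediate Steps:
w(b) = -7/9 + b
P = -4
Y = 7 (Y = 6 + 1 = 7)
c(x, l) = -172/9 + 4*x (c(x, l) = ((-7/9 + x) - 4)*4 = (-43/9 + x)*4 = -172/9 + 4*x)
c(I, Y)*(108 + 102) = (-172/9 + 4*(-5))*(108 + 102) = (-172/9 - 20)*210 = -352/9*210 = -24640/3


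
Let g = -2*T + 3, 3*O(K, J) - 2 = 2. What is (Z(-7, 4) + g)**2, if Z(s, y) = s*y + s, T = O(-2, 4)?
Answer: 10816/9 ≈ 1201.8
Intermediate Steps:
O(K, J) = 4/3 (O(K, J) = 2/3 + (1/3)*2 = 2/3 + 2/3 = 4/3)
T = 4/3 ≈ 1.3333
Z(s, y) = s + s*y
g = 1/3 (g = -2*4/3 + 3 = -8/3 + 3 = 1/3 ≈ 0.33333)
(Z(-7, 4) + g)**2 = (-7*(1 + 4) + 1/3)**2 = (-7*5 + 1/3)**2 = (-35 + 1/3)**2 = (-104/3)**2 = 10816/9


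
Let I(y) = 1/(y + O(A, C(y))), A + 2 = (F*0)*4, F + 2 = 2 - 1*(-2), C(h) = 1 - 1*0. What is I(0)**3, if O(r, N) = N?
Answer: 1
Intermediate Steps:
C(h) = 1 (C(h) = 1 + 0 = 1)
F = 2 (F = -2 + (2 - 1*(-2)) = -2 + (2 + 2) = -2 + 4 = 2)
A = -2 (A = -2 + (2*0)*4 = -2 + 0*4 = -2 + 0 = -2)
I(y) = 1/(1 + y) (I(y) = 1/(y + 1) = 1/(1 + y))
I(0)**3 = (1/(1 + 0))**3 = (1/1)**3 = 1**3 = 1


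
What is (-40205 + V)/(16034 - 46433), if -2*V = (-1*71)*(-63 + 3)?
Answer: 42335/30399 ≈ 1.3926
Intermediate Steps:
V = -2130 (V = -(-1*71)*(-63 + 3)/2 = -(-71)*(-60)/2 = -1/2*4260 = -2130)
(-40205 + V)/(16034 - 46433) = (-40205 - 2130)/(16034 - 46433) = -42335/(-30399) = -42335*(-1/30399) = 42335/30399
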